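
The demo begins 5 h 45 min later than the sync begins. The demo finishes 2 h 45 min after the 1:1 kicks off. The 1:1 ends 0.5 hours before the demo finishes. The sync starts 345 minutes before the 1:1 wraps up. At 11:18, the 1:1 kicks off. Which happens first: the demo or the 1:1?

The demo ends at 11:18 + 165 min = 14:03.
The 1:1 ends at 14:03 − 30 min = 13:33.
The sync starts at 13:33 − 345 min = 07:48.
The demo starts at 07:48 + 345 min = 13:33.
The demo starts at 13:33 and the 1:1 starts at 11:18, so the 1:1 is first.

the 1:1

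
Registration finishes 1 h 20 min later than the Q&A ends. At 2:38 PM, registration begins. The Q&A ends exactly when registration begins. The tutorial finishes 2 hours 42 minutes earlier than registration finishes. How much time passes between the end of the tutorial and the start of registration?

The Q&A ends at 2:38 PM.
Registration ends at 2:38 PM + 80 min = 3:58 PM.
The tutorial ends at 3:58 PM − 162 min = 1:16 PM.
From 1:16 PM to 2:38 PM is 82 minutes.

82 minutes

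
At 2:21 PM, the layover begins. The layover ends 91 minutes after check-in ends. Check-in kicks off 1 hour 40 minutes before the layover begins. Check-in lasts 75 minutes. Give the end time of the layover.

3:27 PM

Check-in starts at 2:21 PM − 100 min = 12:41 PM.
Check-in ends at 12:41 PM + 75 min = 1:56 PM.
The layover ends at 1:56 PM + 91 min = 3:27 PM.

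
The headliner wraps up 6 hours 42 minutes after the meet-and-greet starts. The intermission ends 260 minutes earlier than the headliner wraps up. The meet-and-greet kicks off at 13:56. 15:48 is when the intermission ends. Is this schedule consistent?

No

The headliner ends at 13:56 + 402 min = 20:38.
The intermission ends at 20:38 − 260 min = 16:18.
But the intermission is also said to end at 15:48 — a 30-minute conflict.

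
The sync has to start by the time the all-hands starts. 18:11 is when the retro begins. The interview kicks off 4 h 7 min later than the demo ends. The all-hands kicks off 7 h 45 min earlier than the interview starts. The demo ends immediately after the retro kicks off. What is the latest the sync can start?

14:33

The demo ends at 18:11.
The interview starts at 18:11 + 247 min = 22:18.
The all-hands starts at 22:18 − 465 min = 14:33.
The sync is bounded by the all-hands, so the latest it can start is 14:33.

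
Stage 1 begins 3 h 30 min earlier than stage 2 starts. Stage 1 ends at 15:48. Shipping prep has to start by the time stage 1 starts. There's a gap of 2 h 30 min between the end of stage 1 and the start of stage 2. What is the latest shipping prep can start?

Stage 2 starts at 15:48 + 150 min = 18:18.
Stage 1 starts at 18:18 − 210 min = 14:48.
Shipping prep is bounded by stage 1, so the latest it can start is 14:48.

14:48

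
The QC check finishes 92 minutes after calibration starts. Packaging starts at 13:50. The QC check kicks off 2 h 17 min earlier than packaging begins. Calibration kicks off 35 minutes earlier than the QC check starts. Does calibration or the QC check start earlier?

The QC check starts at 13:50 − 137 min = 11:33.
Calibration starts at 11:33 − 35 min = 10:58.
Calibration starts at 10:58 and the QC check starts at 11:33, so calibration is first.

calibration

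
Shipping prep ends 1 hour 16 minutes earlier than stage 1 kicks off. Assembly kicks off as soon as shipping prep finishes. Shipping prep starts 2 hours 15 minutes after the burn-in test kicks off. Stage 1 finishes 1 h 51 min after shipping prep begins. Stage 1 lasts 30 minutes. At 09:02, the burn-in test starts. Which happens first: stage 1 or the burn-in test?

the burn-in test

Shipping prep starts at 09:02 + 135 min = 11:17.
Stage 1 ends at 11:17 + 111 min = 13:08.
Stage 1 starts at 13:08 − 30 min = 12:38.
Stage 1 starts at 12:38 and the burn-in test starts at 09:02, so the burn-in test is first.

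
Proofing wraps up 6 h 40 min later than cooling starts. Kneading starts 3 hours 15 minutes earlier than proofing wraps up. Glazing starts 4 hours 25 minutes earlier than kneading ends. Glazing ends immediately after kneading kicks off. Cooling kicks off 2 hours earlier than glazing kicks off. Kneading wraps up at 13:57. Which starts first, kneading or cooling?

cooling

Glazing starts at 13:57 − 265 min = 09:32.
Cooling starts at 09:32 − 120 min = 07:32.
Proofing ends at 07:32 + 400 min = 14:12.
Kneading starts at 14:12 − 195 min = 10:57.
Kneading starts at 10:57 and cooling starts at 07:32, so cooling is first.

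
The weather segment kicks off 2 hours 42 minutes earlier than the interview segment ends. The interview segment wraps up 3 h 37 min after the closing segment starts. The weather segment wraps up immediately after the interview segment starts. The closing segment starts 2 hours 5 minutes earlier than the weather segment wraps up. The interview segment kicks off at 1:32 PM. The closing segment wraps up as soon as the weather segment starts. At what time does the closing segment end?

The weather segment ends at 1:32 PM.
The closing segment starts at 1:32 PM − 125 min = 11:27 AM.
The interview segment ends at 11:27 AM + 217 min = 3:04 PM.
The weather segment starts at 3:04 PM − 162 min = 12:22 PM.
So the closing segment ends at 12:22 PM.

12:22 PM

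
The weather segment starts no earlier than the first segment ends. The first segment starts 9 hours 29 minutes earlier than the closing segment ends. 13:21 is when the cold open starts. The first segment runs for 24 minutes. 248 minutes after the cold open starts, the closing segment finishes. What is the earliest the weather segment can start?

08:24

The closing segment ends at 13:21 + 248 min = 17:29.
The first segment starts at 17:29 − 569 min = 08:00.
The first segment ends at 08:00 + 24 min = 08:24.
The weather segment is bounded by the first segment, so the earliest it can start is 08:24.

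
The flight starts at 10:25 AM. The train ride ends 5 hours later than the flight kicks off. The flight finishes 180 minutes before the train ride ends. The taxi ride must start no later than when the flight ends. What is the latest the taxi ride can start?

The train ride ends at 10:25 AM + 300 min = 3:25 PM.
The flight ends at 3:25 PM − 180 min = 12:25 PM.
The taxi ride is bounded by the flight, so the latest it can start is 12:25 PM.

12:25 PM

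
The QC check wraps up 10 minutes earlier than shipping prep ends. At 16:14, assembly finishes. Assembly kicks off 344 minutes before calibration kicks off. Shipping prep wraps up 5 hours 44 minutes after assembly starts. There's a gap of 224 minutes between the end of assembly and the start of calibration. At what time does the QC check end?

19:48

Calibration starts at 16:14 + 224 min = 19:58.
Assembly starts at 19:58 − 344 min = 14:14.
Shipping prep ends at 14:14 + 344 min = 19:58.
The QC check ends at 19:58 − 10 min = 19:48.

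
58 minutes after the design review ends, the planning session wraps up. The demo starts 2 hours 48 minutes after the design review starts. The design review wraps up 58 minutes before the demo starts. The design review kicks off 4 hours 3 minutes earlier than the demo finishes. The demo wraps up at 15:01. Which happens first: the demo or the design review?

the design review

The design review starts at 15:01 − 243 min = 10:58.
The demo starts at 10:58 + 168 min = 13:46.
The demo starts at 13:46 and the design review starts at 10:58, so the design review is first.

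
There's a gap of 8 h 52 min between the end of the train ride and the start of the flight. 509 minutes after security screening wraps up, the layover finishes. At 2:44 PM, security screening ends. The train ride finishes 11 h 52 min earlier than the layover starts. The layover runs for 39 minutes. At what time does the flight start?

The layover ends at 2:44 PM + 509 min = 11:13 PM.
The layover starts at 11:13 PM − 39 min = 10:34 PM.
The train ride ends at 10:34 PM − 712 min = 10:42 AM.
The flight starts at 10:42 AM + 532 min = 7:34 PM.

7:34 PM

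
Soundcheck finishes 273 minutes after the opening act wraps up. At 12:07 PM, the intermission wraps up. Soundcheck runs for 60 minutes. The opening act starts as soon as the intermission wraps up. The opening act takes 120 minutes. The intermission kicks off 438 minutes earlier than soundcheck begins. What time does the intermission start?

10:22 AM

The opening act starts at 12:07 PM.
The opening act ends at 12:07 PM + 120 min = 2:07 PM.
Soundcheck ends at 2:07 PM + 273 min = 6:40 PM.
Soundcheck starts at 6:40 PM − 60 min = 5:40 PM.
The intermission starts at 5:40 PM − 438 min = 10:22 AM.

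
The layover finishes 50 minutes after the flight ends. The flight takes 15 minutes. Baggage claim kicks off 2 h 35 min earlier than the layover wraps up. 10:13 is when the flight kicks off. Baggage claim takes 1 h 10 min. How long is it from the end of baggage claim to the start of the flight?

20 minutes

The flight ends at 10:13 + 15 min = 10:28.
The layover ends at 10:28 + 50 min = 11:18.
Baggage claim starts at 11:18 − 155 min = 08:43.
Baggage claim ends at 08:43 + 70 min = 09:53.
From 09:53 to 10:13 is 20 minutes.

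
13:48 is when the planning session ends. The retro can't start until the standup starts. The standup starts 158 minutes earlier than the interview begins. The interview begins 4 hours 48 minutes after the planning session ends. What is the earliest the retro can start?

15:58

The interview starts at 13:48 + 288 min = 18:36.
The standup starts at 18:36 − 158 min = 15:58.
The retro is bounded by the standup, so the earliest it can start is 15:58.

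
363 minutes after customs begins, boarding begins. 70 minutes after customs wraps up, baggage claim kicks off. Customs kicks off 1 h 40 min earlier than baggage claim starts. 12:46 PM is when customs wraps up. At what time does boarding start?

6:19 PM

Baggage claim starts at 12:46 PM + 70 min = 1:56 PM.
Customs starts at 1:56 PM − 100 min = 12:16 PM.
Boarding starts at 12:16 PM + 363 min = 6:19 PM.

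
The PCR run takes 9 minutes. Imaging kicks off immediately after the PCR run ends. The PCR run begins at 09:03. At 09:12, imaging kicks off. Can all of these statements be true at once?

Yes

The PCR run ends at 09:03 + 9 min = 09:12.
So imaging starts at 09:12.
That matches the stated 09:12, so the schedule is consistent.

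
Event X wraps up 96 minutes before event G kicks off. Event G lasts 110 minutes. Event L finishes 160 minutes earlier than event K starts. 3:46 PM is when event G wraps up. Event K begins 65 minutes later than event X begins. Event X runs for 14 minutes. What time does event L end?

10:31 AM

Event G starts at 3:46 PM − 110 min = 1:56 PM.
Event X ends at 1:56 PM − 96 min = 12:20 PM.
Event X starts at 12:20 PM − 14 min = 12:06 PM.
Event K starts at 12:06 PM + 65 min = 1:11 PM.
Event L ends at 1:11 PM − 160 min = 10:31 AM.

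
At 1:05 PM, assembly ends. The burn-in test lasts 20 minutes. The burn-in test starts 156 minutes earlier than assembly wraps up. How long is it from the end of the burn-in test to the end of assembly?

2 hours 16 minutes

The burn-in test starts at 1:05 PM − 156 min = 10:29 AM.
The burn-in test ends at 10:29 AM + 20 min = 10:49 AM.
From 10:49 AM to 1:05 PM is 2 hours 16 minutes.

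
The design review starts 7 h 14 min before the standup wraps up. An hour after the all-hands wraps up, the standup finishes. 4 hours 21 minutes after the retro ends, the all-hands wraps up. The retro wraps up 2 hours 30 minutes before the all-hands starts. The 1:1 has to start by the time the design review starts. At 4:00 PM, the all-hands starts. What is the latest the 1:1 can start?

11:37 AM

The retro ends at 4:00 PM − 150 min = 1:30 PM.
The all-hands ends at 1:30 PM + 261 min = 5:51 PM.
The standup ends at 5:51 PM + 60 min = 6:51 PM.
The design review starts at 6:51 PM − 434 min = 11:37 AM.
The 1:1 is bounded by the design review, so the latest it can start is 11:37 AM.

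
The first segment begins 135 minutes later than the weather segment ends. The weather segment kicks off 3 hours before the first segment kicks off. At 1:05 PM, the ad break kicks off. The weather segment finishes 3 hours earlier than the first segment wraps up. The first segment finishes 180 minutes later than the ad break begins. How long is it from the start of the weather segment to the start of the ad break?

45 minutes

The first segment ends at 1:05 PM + 180 min = 4:05 PM.
The weather segment ends at 4:05 PM − 180 min = 1:05 PM.
The first segment starts at 1:05 PM + 135 min = 3:20 PM.
The weather segment starts at 3:20 PM − 180 min = 12:20 PM.
From 12:20 PM to 1:05 PM is 45 minutes.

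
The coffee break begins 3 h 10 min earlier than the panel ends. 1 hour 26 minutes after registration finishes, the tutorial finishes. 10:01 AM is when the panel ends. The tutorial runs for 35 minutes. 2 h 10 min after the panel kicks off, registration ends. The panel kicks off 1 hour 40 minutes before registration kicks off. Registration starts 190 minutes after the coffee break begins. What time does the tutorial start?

11:22 AM

The coffee break starts at 10:01 AM − 190 min = 6:51 AM.
Registration starts at 6:51 AM + 190 min = 10:01 AM.
The panel starts at 10:01 AM − 100 min = 8:21 AM.
Registration ends at 8:21 AM + 130 min = 10:31 AM.
The tutorial ends at 10:31 AM + 86 min = 11:57 AM.
The tutorial starts at 11:57 AM − 35 min = 11:22 AM.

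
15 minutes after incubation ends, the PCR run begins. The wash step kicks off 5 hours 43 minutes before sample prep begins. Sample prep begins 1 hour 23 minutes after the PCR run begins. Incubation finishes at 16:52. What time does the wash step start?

The PCR run starts at 16:52 + 15 min = 17:07.
Sample prep starts at 17:07 + 83 min = 18:30.
The wash step starts at 18:30 − 343 min = 12:47.

12:47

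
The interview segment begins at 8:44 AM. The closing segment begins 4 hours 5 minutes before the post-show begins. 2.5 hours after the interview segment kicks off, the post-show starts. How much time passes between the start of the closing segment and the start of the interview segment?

95 minutes

The post-show starts at 8:44 AM + 150 min = 11:14 AM.
The closing segment starts at 11:14 AM − 245 min = 7:09 AM.
From 7:09 AM to 8:44 AM is 95 minutes.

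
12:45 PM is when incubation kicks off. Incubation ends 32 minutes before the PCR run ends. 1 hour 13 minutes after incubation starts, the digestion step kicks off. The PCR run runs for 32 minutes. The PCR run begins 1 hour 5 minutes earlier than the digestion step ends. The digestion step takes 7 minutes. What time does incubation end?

1:00 PM

The digestion step starts at 12:45 PM + 73 min = 1:58 PM.
The digestion step ends at 1:58 PM + 7 min = 2:05 PM.
The PCR run starts at 2:05 PM − 65 min = 1:00 PM.
The PCR run ends at 1:00 PM + 32 min = 1:32 PM.
Incubation ends at 1:32 PM − 32 min = 1:00 PM.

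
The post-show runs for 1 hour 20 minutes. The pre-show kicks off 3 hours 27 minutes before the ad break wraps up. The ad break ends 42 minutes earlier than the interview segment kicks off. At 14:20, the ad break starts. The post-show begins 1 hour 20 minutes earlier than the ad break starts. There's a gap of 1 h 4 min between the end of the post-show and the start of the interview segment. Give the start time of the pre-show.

The post-show starts at 14:20 − 80 min = 13:00.
The post-show ends at 13:00 + 80 min = 14:20.
The interview segment starts at 14:20 + 64 min = 15:24.
The ad break ends at 15:24 − 42 min = 14:42.
The pre-show starts at 14:42 − 207 min = 11:15.

11:15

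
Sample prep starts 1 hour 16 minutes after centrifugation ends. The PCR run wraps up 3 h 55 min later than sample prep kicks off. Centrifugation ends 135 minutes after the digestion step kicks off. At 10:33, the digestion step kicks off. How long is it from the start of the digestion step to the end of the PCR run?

7 hours 26 minutes

Centrifugation ends at 10:33 + 135 min = 12:48.
Sample prep starts at 12:48 + 76 min = 14:04.
The PCR run ends at 14:04 + 235 min = 17:59.
From 10:33 to 17:59 is 7 hours 26 minutes.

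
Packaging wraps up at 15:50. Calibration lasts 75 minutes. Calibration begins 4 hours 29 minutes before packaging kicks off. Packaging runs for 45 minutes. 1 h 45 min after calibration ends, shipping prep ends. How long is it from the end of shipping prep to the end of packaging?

2 h 14 min

Packaging starts at 15:50 − 45 min = 15:05.
Calibration starts at 15:05 − 269 min = 10:36.
Calibration ends at 10:36 + 75 min = 11:51.
Shipping prep ends at 11:51 + 105 min = 13:36.
From 13:36 to 15:50 is 2 h 14 min.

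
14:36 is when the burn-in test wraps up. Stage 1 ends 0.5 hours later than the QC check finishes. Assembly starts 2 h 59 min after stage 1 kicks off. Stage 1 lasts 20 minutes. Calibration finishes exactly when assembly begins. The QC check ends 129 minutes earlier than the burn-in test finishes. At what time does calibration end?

The QC check ends at 14:36 − 129 min = 12:27.
Stage 1 ends at 12:27 + 30 min = 12:57.
Stage 1 starts at 12:57 − 20 min = 12:37.
Assembly starts at 12:37 + 179 min = 15:36.
So calibration ends at 15:36.

15:36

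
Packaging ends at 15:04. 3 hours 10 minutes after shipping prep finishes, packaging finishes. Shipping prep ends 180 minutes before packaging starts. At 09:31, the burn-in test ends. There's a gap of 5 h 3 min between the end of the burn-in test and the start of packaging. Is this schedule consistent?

Packaging starts at 09:31 + 303 min = 14:34.
Shipping prep ends at 14:34 − 180 min = 11:34.
Packaging ends at 11:34 + 190 min = 14:44.
But packaging is also said to end at 15:04 — a 20-minute conflict.

No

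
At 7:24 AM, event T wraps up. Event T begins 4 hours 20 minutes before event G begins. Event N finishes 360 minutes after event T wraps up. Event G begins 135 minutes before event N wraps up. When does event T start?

Event N ends at 7:24 AM + 360 min = 1:24 PM.
Event G starts at 1:24 PM − 135 min = 11:09 AM.
Event T starts at 11:09 AM − 260 min = 6:49 AM.

6:49 AM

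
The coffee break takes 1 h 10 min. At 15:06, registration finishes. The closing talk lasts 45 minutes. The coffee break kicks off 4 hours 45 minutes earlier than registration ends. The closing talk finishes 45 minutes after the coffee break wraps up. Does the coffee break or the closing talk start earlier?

The coffee break starts at 15:06 − 285 min = 10:21.
The coffee break ends at 10:21 + 70 min = 11:31.
The closing talk ends at 11:31 + 45 min = 12:16.
The closing talk starts at 12:16 − 45 min = 11:31.
The coffee break starts at 10:21 and the closing talk starts at 11:31, so the coffee break is first.

the coffee break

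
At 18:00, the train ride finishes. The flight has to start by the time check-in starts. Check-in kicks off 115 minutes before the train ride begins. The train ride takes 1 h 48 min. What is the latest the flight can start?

14:17

The train ride starts at 18:00 − 108 min = 16:12.
Check-in starts at 16:12 − 115 min = 14:17.
The flight is bounded by check-in, so the latest it can start is 14:17.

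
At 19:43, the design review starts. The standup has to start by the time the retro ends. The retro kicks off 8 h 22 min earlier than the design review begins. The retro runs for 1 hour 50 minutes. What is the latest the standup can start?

The retro starts at 19:43 − 502 min = 11:21.
The retro ends at 11:21 + 110 min = 13:11.
The standup is bounded by the retro, so the latest it can start is 13:11.

13:11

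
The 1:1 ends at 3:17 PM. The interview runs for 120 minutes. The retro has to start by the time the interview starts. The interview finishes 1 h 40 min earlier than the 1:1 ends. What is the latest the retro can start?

The interview ends at 3:17 PM − 100 min = 1:37 PM.
The interview starts at 1:37 PM − 120 min = 11:37 AM.
The retro is bounded by the interview, so the latest it can start is 11:37 AM.

11:37 AM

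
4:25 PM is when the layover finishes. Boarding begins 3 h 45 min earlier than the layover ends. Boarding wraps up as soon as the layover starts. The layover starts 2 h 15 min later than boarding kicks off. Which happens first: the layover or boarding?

Boarding starts at 4:25 PM − 225 min = 12:40 PM.
The layover starts at 12:40 PM + 135 min = 2:55 PM.
The layover starts at 2:55 PM and boarding starts at 12:40 PM, so boarding is first.

boarding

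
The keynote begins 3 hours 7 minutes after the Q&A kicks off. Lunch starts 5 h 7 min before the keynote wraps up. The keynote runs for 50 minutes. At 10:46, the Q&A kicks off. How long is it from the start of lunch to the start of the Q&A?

The keynote starts at 10:46 + 187 min = 13:53.
The keynote ends at 13:53 + 50 min = 14:43.
Lunch starts at 14:43 − 307 min = 09:36.
From 09:36 to 10:46 is 1 h 10 min.

1 h 10 min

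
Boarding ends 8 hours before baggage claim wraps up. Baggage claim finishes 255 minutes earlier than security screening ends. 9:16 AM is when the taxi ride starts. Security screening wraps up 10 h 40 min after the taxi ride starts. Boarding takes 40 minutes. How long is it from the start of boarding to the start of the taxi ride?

2 hours 15 minutes

Security screening ends at 9:16 AM + 640 min = 7:56 PM.
Baggage claim ends at 7:56 PM − 255 min = 3:41 PM.
Boarding ends at 3:41 PM − 480 min = 7:41 AM.
Boarding starts at 7:41 AM − 40 min = 7:01 AM.
From 7:01 AM to 9:16 AM is 2 hours 15 minutes.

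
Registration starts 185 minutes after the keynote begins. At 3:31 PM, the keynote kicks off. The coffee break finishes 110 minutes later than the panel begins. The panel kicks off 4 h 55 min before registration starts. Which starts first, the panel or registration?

the panel

Registration starts at 3:31 PM + 185 min = 6:36 PM.
The panel starts at 6:36 PM − 295 min = 1:41 PM.
The panel starts at 1:41 PM and registration starts at 6:36 PM, so the panel is first.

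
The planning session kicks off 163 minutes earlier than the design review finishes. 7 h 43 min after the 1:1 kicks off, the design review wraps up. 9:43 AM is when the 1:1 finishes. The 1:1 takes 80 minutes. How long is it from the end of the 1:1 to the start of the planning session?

The 1:1 starts at 9:43 AM − 80 min = 8:23 AM.
The design review ends at 8:23 AM + 463 min = 4:06 PM.
The planning session starts at 4:06 PM − 163 min = 1:23 PM.
From 9:43 AM to 1:23 PM is 3 hours 40 minutes.

3 hours 40 minutes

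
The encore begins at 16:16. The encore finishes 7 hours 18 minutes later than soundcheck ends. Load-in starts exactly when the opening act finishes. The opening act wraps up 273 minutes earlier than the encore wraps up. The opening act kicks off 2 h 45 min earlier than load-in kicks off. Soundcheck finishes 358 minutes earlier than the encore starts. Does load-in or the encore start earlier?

Soundcheck ends at 16:16 − 358 min = 10:18.
The encore ends at 10:18 + 438 min = 17:36.
The opening act ends at 17:36 − 273 min = 13:03.
So load-in starts at 13:03.
Load-in starts at 13:03 and the encore starts at 16:16, so load-in is first.

load-in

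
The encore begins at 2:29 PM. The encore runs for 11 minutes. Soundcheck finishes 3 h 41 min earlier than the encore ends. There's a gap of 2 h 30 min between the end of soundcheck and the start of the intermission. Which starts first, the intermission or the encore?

the intermission

The encore ends at 2:29 PM + 11 min = 2:40 PM.
Soundcheck ends at 2:40 PM − 221 min = 10:59 AM.
The intermission starts at 10:59 AM + 150 min = 1:29 PM.
The intermission starts at 1:29 PM and the encore starts at 2:29 PM, so the intermission is first.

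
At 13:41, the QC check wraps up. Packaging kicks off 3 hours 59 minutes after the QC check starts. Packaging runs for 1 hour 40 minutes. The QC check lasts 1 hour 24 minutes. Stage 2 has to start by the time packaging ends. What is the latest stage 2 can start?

17:56

The QC check starts at 13:41 − 84 min = 12:17.
Packaging starts at 12:17 + 239 min = 16:16.
Packaging ends at 16:16 + 100 min = 17:56.
Stage 2 is bounded by packaging, so the latest it can start is 17:56.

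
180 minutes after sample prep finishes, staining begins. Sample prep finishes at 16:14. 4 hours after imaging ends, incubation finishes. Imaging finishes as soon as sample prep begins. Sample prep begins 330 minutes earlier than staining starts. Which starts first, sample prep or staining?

Staining starts at 16:14 + 180 min = 19:14.
Sample prep starts at 19:14 − 330 min = 13:44.
Sample prep starts at 13:44 and staining starts at 19:14, so sample prep is first.

sample prep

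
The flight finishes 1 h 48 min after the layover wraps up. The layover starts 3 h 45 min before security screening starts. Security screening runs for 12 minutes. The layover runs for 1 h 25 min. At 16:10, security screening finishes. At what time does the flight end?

Security screening starts at 16:10 − 12 min = 15:58.
The layover starts at 15:58 − 225 min = 12:13.
The layover ends at 12:13 + 85 min = 13:38.
The flight ends at 13:38 + 108 min = 15:26.

15:26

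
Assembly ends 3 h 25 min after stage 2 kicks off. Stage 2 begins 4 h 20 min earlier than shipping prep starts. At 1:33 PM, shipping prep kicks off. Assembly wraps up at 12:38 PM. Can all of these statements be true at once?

Yes

Stage 2 starts at 1:33 PM − 260 min = 9:13 AM.
Assembly ends at 9:13 AM + 205 min = 12:38 PM.
That matches the stated 12:38 PM, so the schedule is consistent.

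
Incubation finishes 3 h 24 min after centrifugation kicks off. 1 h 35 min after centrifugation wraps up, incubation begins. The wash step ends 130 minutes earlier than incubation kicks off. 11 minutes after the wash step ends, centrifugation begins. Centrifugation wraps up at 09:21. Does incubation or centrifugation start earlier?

centrifugation

Incubation starts at 09:21 + 95 min = 10:56.
The wash step ends at 10:56 − 130 min = 08:46.
Centrifugation starts at 08:46 + 11 min = 08:57.
Incubation starts at 10:56 and centrifugation starts at 08:57, so centrifugation is first.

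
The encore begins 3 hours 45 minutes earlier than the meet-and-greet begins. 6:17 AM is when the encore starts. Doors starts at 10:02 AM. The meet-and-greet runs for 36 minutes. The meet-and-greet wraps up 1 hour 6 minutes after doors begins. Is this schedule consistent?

The meet-and-greet ends at 10:02 AM + 66 min = 11:08 AM.
The meet-and-greet starts at 11:08 AM − 36 min = 10:32 AM.
The encore starts at 10:32 AM − 225 min = 6:47 AM.
But the encore is also said to start at 6:17 AM — a 30-minute conflict.

No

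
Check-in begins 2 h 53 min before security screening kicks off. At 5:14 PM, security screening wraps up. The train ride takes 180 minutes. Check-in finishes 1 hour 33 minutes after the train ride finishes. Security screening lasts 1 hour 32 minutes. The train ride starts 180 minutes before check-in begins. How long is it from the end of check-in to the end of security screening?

Security screening starts at 5:14 PM − 92 min = 3:42 PM.
Check-in starts at 3:42 PM − 173 min = 12:49 PM.
The train ride starts at 12:49 PM − 180 min = 9:49 AM.
The train ride ends at 9:49 AM + 180 min = 12:49 PM.
Check-in ends at 12:49 PM + 93 min = 2:22 PM.
From 2:22 PM to 5:14 PM is 2 h 52 min.

2 h 52 min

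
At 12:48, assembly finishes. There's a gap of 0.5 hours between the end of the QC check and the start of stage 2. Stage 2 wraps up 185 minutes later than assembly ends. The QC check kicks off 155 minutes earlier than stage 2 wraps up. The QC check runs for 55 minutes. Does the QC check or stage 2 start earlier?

Stage 2 ends at 12:48 + 185 min = 15:53.
The QC check starts at 15:53 − 155 min = 13:18.
The QC check ends at 13:18 + 55 min = 14:13.
Stage 2 starts at 14:13 + 30 min = 14:43.
The QC check starts at 13:18 and stage 2 starts at 14:43, so the QC check is first.

the QC check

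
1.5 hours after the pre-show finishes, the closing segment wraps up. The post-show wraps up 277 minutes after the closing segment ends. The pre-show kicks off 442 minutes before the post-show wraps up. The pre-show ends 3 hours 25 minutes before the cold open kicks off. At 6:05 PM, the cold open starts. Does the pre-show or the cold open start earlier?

the pre-show

The pre-show ends at 6:05 PM − 205 min = 2:40 PM.
The closing segment ends at 2:40 PM + 90 min = 4:10 PM.
The post-show ends at 4:10 PM + 277 min = 8:47 PM.
The pre-show starts at 8:47 PM − 442 min = 1:25 PM.
The pre-show starts at 1:25 PM and the cold open starts at 6:05 PM, so the pre-show is first.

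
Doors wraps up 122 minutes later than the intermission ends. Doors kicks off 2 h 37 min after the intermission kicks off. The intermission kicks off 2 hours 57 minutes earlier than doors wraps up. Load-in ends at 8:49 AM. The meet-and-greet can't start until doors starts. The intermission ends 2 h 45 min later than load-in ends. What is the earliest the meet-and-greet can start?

1:16 PM

The intermission ends at 8:49 AM + 165 min = 11:34 AM.
Doors ends at 11:34 AM + 122 min = 1:36 PM.
The intermission starts at 1:36 PM − 177 min = 10:39 AM.
Doors starts at 10:39 AM + 157 min = 1:16 PM.
The meet-and-greet is bounded by doors, so the earliest it can start is 1:16 PM.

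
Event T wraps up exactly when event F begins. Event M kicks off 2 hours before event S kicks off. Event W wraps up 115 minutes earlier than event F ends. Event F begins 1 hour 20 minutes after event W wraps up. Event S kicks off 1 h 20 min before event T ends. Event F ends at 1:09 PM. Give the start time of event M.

Event W ends at 1:09 PM − 115 min = 11:14 AM.
Event F starts at 11:14 AM + 80 min = 12:34 PM.
So event T ends at 12:34 PM.
Event S starts at 12:34 PM − 80 min = 11:14 AM.
Event M starts at 11:14 AM − 120 min = 9:14 AM.

9:14 AM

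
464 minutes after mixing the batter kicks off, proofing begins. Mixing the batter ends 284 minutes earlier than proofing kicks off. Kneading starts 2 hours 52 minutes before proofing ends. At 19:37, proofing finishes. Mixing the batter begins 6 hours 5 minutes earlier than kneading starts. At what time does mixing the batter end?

13:40

Kneading starts at 19:37 − 172 min = 16:45.
Mixing the batter starts at 16:45 − 365 min = 10:40.
Proofing starts at 10:40 + 464 min = 18:24.
Mixing the batter ends at 18:24 − 284 min = 13:40.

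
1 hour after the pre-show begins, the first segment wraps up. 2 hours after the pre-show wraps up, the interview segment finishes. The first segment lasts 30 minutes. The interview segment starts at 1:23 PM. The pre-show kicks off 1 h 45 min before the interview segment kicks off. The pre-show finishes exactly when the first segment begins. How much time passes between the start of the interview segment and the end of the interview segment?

45 minutes

The pre-show starts at 1:23 PM − 105 min = 11:38 AM.
The first segment ends at 11:38 AM + 60 min = 12:38 PM.
The first segment starts at 12:38 PM − 30 min = 12:08 PM.
So the pre-show ends at 12:08 PM.
The interview segment ends at 12:08 PM + 120 min = 2:08 PM.
From 1:23 PM to 2:08 PM is 45 minutes.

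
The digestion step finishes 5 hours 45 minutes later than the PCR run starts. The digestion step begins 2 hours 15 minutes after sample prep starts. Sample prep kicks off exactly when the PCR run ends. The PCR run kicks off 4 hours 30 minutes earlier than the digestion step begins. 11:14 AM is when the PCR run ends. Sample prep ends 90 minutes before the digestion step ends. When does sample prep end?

Sample prep starts at 11:14 AM.
The digestion step starts at 11:14 AM + 135 min = 1:29 PM.
The PCR run starts at 1:29 PM − 270 min = 8:59 AM.
The digestion step ends at 8:59 AM + 345 min = 2:44 PM.
Sample prep ends at 2:44 PM − 90 min = 1:14 PM.

1:14 PM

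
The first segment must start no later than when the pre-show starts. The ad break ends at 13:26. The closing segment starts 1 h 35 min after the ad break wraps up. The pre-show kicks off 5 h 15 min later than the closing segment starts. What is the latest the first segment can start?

20:16

The closing segment starts at 13:26 + 95 min = 15:01.
The pre-show starts at 15:01 + 315 min = 20:16.
The first segment is bounded by the pre-show, so the latest it can start is 20:16.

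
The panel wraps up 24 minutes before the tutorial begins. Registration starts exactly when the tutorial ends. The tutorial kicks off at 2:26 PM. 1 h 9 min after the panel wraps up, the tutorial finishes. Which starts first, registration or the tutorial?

the tutorial

The panel ends at 2:26 PM − 24 min = 2:02 PM.
The tutorial ends at 2:02 PM + 69 min = 3:11 PM.
So registration starts at 3:11 PM.
Registration starts at 3:11 PM and the tutorial starts at 2:26 PM, so the tutorial is first.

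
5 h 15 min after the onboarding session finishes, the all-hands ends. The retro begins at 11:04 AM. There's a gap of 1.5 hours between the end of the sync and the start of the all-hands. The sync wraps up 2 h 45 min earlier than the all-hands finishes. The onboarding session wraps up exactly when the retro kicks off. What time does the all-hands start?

The onboarding session ends at 11:04 AM.
The all-hands ends at 11:04 AM + 315 min = 4:19 PM.
The sync ends at 4:19 PM − 165 min = 1:34 PM.
The all-hands starts at 1:34 PM + 90 min = 3:04 PM.

3:04 PM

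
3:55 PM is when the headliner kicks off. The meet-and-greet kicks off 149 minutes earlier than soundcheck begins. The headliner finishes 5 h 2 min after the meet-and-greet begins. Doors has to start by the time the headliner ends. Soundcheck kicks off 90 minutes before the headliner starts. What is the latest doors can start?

Soundcheck starts at 3:55 PM − 90 min = 2:25 PM.
The meet-and-greet starts at 2:25 PM − 149 min = 11:56 AM.
The headliner ends at 11:56 AM + 302 min = 4:58 PM.
Doors is bounded by the headliner, so the latest it can start is 4:58 PM.

4:58 PM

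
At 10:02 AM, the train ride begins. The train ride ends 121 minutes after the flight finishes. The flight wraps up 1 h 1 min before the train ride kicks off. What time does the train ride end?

11:02 AM

The flight ends at 10:02 AM − 61 min = 9:01 AM.
The train ride ends at 9:01 AM + 121 min = 11:02 AM.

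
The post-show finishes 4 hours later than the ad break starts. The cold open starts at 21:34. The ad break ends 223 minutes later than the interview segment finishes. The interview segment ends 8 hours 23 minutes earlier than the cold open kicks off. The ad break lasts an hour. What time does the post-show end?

19:54

The interview segment ends at 21:34 − 503 min = 13:11.
The ad break ends at 13:11 + 223 min = 16:54.
The ad break starts at 16:54 − 60 min = 15:54.
The post-show ends at 15:54 + 240 min = 19:54.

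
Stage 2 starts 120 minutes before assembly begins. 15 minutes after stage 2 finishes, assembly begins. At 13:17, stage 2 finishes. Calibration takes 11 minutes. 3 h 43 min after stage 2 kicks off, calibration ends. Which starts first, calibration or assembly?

assembly

Assembly starts at 13:17 + 15 min = 13:32.
Stage 2 starts at 13:32 − 120 min = 11:32.
Calibration ends at 11:32 + 223 min = 15:15.
Calibration starts at 15:15 − 11 min = 15:04.
Calibration starts at 15:04 and assembly starts at 13:32, so assembly is first.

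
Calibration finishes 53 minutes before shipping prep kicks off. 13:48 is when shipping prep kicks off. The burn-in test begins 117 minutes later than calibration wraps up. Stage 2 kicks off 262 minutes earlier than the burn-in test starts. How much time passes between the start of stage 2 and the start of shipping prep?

Calibration ends at 13:48 − 53 min = 12:55.
The burn-in test starts at 12:55 + 117 min = 14:52.
Stage 2 starts at 14:52 − 262 min = 10:30.
From 10:30 to 13:48 is 198 minutes.

198 minutes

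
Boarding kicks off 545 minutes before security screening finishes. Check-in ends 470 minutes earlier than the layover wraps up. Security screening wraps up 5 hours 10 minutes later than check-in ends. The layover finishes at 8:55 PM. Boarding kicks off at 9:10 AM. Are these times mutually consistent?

Yes

Check-in ends at 8:55 PM − 470 min = 1:05 PM.
Security screening ends at 1:05 PM + 310 min = 6:15 PM.
Boarding starts at 6:15 PM − 545 min = 9:10 AM.
That matches the stated 9:10 AM, so the schedule is consistent.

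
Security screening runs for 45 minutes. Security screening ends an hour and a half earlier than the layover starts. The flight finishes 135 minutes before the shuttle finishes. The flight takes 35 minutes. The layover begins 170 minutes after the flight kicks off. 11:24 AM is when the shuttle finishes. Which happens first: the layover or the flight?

The flight ends at 11:24 AM − 135 min = 9:09 AM.
The flight starts at 9:09 AM − 35 min = 8:34 AM.
The layover starts at 8:34 AM + 170 min = 11:24 AM.
The layover starts at 11:24 AM and the flight starts at 8:34 AM, so the flight is first.

the flight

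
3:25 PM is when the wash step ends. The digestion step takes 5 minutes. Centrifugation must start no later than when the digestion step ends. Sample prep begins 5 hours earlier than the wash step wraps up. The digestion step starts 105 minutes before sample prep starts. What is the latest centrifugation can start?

8:45 AM

Sample prep starts at 3:25 PM − 300 min = 10:25 AM.
The digestion step starts at 10:25 AM − 105 min = 8:40 AM.
The digestion step ends at 8:40 AM + 5 min = 8:45 AM.
Centrifugation is bounded by the digestion step, so the latest it can start is 8:45 AM.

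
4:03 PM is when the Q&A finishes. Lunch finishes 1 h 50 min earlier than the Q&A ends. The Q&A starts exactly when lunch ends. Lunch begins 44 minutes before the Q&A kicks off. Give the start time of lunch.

1:29 PM

Lunch ends at 4:03 PM − 110 min = 2:13 PM.
So the Q&A starts at 2:13 PM.
Lunch starts at 2:13 PM − 44 min = 1:29 PM.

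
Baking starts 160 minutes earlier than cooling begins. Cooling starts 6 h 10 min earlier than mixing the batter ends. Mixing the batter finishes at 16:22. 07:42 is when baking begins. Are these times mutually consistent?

Cooling starts at 16:22 − 370 min = 10:12.
Baking starts at 10:12 − 160 min = 07:32.
But baking is also said to start at 07:42 — a 10-minute conflict.

No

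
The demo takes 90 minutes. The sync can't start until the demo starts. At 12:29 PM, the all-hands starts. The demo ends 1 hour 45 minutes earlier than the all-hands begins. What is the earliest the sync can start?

9:14 AM

The demo ends at 12:29 PM − 105 min = 10:44 AM.
The demo starts at 10:44 AM − 90 min = 9:14 AM.
The sync is bounded by the demo, so the earliest it can start is 9:14 AM.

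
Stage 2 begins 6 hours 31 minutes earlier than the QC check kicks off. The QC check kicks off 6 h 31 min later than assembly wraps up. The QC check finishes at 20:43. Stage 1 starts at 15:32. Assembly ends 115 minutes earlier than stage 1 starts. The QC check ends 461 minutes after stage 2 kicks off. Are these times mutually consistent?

No

Assembly ends at 15:32 − 115 min = 13:37.
The QC check starts at 13:37 + 391 min = 20:08.
Stage 2 starts at 20:08 − 391 min = 13:37.
The QC check ends at 13:37 + 461 min = 21:18.
But the QC check is also said to end at 20:43 — a 35-minute conflict.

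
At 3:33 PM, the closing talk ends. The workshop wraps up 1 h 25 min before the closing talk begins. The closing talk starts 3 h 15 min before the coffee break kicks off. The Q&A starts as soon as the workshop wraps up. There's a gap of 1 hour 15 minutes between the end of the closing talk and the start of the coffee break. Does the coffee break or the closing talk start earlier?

The coffee break starts at 3:33 PM + 75 min = 4:48 PM.
The closing talk starts at 4:48 PM − 195 min = 1:33 PM.
The coffee break starts at 4:48 PM and the closing talk starts at 1:33 PM, so the closing talk is first.

the closing talk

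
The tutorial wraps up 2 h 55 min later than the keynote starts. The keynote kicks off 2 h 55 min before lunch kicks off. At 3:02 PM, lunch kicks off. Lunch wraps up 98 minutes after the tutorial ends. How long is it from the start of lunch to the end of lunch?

The keynote starts at 3:02 PM − 175 min = 12:07 PM.
The tutorial ends at 12:07 PM + 175 min = 3:02 PM.
Lunch ends at 3:02 PM + 98 min = 4:40 PM.
From 3:02 PM to 4:40 PM is 1 hour 38 minutes.

1 hour 38 minutes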